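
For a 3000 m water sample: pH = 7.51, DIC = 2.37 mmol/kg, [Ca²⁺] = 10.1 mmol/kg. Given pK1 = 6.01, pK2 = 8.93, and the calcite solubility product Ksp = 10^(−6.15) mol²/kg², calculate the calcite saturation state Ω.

α₂ = 1 / (1 + [H⁺]/K2 + [H⁺]²/(K1K2)) = 1 / (1 + 10^+1.42 + 10^-0.08)
   = 1 / (1 + 26.303 + 0.83176) = 1/28.134 = 0.03554
[CO3²⁻] = α₂ × DIC = 0.03554 × 2.37 = 0.08424 mmol/kg
Ksp = 10^(−6.15) = 7.079×10^-7
Ω = [Ca²⁺][CO3²⁻]/Ksp = (10.1×10^-3)(8.424×10^-5) / 7.079×10^-7 = 1.20

Ω = 1.20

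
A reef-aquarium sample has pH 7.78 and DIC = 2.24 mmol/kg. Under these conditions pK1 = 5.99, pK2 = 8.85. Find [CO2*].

α₀ = 1 / (1 + K1/[H⁺] + K1K2/[H⁺]²) = 1 / (1 + 10^+1.79 + 10^+0.72)
   = 1 / (1 + 61.660 + 5.2481) = 1/67.908 = 0.01473
[CO2*] = α₀ × DIC = 0.01473 × 2.24 = 0.0330 mmol/kg

[CO2*] = 0.0330 mmol/kg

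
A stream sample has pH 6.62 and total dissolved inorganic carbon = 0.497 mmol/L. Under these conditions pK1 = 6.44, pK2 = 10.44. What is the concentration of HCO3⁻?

α₁ = 1 / (1 + [H⁺]/K1 + K2/[H⁺]) = 1 / (1 + 10^-0.18 + 10^-3.82)
   = 1 / (1 + 0.66069 + 0.00015136) = 1/1.6608 = 0.6021
[HCO3⁻] = α₁ × DIC = 0.6021 × 0.497 = 0.299 mmol/L

[HCO3⁻] = 0.299 mmol/L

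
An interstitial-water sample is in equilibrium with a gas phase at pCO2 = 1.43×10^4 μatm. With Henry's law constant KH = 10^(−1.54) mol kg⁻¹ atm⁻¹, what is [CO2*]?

KH = 10^(−1.54) = 2.884×10^-2 mol kg⁻¹ atm⁻¹
[CO2*] = KH · pCO2 = 2.884×10^-2 × 1.43×10^4×10^-6 atm = 4.12×10^-4 mol/kg

[CO2*] = 412 μmol/kg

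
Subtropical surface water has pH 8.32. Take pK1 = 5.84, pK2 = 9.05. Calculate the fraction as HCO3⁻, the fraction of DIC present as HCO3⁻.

α₁ = 0.841

α₁ = 1 / (1 + [H⁺]/K1 + K2/[H⁺]) = 1 / (1 + 10^-2.48 + 10^-0.73)
   = 1 / (1 + 0.0033113 + 0.18621) = 1/1.1895 = 0.8407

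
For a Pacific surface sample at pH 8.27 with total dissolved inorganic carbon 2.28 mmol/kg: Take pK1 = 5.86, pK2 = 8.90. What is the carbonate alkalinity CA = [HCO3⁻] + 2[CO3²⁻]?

CA = 2.70 mmol/kg

CA = [HCO3⁻] + 2[CO3²⁻] = (α₁ + 2α₂)·DIC
At pH 8.27: [H⁺]/K1 = 10^-2.41 = 0.0038905, K2/[H⁺] = 10^-0.63 = 0.23442
α₁ = 1/(1 + 0.0038905 + 0.23442) = 1/1.2383 = 0.8076; α₂ = α₁·K2/[H⁺] = 0.1893
α₁ + 2α₂ = 1.1862
CA = 1.1862 × 2.28 = 2.70 mmol/kg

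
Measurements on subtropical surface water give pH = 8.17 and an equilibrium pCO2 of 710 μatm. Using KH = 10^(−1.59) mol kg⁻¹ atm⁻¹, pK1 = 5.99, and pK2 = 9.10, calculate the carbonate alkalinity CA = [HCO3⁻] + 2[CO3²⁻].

[CO2*] = KH · pCO2 = 10^(−1.59) × 710×10^-6 = 1.825×10^-5 mol/kg
α₀ = 1/(1 + K1/[H⁺] + K1K2/[H⁺]²) = 1/(1 + 10^+2.18 + 10^+1.25) = 0.005878
DIC = [CO2*]/α₀ = 1.825×10^-5 / 0.005878 = 3.105 mmol/kg
CA = (α₁ + 2α₂)·DIC = (0.8896 + 2×0.1045) × 3.105 = 3.41 mmol/kg

CA = 3.41 mmol/kg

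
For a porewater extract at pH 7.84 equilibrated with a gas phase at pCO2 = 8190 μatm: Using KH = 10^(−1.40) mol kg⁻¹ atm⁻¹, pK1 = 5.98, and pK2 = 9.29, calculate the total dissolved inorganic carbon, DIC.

[CO2*] = KH · pCO2 = 10^(−1.40) × 8190×10^-6 = 3.260×10^-4 mol/kg
α₀ = 1/(1 + K1/[H⁺] + K1K2/[H⁺]²) = 1/(1 + 10^+1.86 + 10^+0.41) = 0.01316
DIC = [CO2*]/α₀ = 3.260×10^-4 / 0.01316 = 24.8 mmol/kg

DIC = 24.8 mmol/kg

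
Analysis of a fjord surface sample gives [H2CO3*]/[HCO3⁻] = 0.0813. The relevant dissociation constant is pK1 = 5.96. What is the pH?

pH = 7.05

From K1 = [H⁺][HCO3⁻]/[H2CO3*]:  pH = pK1 − log₁₀([H2CO3*]/[HCO3⁻])
log₁₀(0.0813) = -1.090
pH = 5.96 − (-1.090) = 7.05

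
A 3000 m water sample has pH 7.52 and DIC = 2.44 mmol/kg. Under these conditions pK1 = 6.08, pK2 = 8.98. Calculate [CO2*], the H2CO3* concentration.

[CO2*] = 0.0827 mmol/kg

α₀ = 1 / (1 + K1/[H⁺] + K1K2/[H⁺]²) = 1 / (1 + 10^+1.44 + 10^-0.02)
   = 1 / (1 + 27.542 + 0.95499) = 1/29.497 = 0.03390
[CO2*] = α₀ × DIC = 0.03390 × 2.44 = 0.0827 mmol/kg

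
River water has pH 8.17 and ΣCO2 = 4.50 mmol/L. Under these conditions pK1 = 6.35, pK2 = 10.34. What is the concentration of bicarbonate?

α₁ = 1 / (1 + [H⁺]/K1 + K2/[H⁺]) = 1 / (1 + 10^-1.82 + 10^-2.17)
   = 1 / (1 + 0.015136 + 0.0067608) = 1/1.0219 = 0.9786
[HCO3⁻] = α₁ × DIC = 0.9786 × 4.50 = 4.40 mmol/L

[HCO3⁻] = 4.40 mmol/L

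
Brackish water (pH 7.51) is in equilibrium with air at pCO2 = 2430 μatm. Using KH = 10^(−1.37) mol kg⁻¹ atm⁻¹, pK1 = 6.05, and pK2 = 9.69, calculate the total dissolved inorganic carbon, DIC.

DIC = 3.11 mmol/kg

[CO2*] = KH · pCO2 = 10^(−1.37) × 2430×10^-6 = 1.037×10^-4 mol/kg
α₀ = 1/(1 + K1/[H⁺] + K1K2/[H⁺]²) = 1/(1 + 10^+1.46 + 10^-0.72) = 0.03330
DIC = [CO2*]/α₀ = 1.037×10^-4 / 0.03330 = 3.11 mmol/kg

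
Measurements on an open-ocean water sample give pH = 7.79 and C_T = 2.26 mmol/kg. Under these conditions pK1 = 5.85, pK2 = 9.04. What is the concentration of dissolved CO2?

α₀ = 1 / (1 + K1/[H⁺] + K1K2/[H⁺]²) = 1 / (1 + 10^+1.94 + 10^+0.69)
   = 1 / (1 + 87.096 + 4.8978) = 1/92.994 = 0.01075
[CO2*] = α₀ × DIC = 0.01075 × 2.26 = 0.0243 mmol/kg

[CO2*] = 0.0243 mmol/kg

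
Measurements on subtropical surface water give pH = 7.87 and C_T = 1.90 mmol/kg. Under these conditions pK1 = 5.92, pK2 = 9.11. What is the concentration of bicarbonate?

[HCO3⁻] = 1.78 mmol/kg

α₁ = 1 / (1 + [H⁺]/K1 + K2/[H⁺]) = 1 / (1 + 10^-1.95 + 10^-1.24)
   = 1 / (1 + 0.011220 + 0.057544) = 1/1.0688 = 0.9357
[HCO3⁻] = α₁ × DIC = 0.9357 × 1.90 = 1.78 mmol/kg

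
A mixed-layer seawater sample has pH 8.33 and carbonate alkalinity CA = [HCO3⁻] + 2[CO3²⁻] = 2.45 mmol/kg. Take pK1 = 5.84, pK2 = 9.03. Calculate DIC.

DIC = 2.11 mmol/kg

CA = [HCO3⁻] + 2[CO3²⁻] = (α₁ + 2α₂)·DIC
At pH 8.33: [H⁺]/K1 = 10^-2.49 = 0.0032359, K2/[H⁺] = 10^-0.70 = 0.19953
α₁ = 1/(1 + 0.0032359 + 0.19953) = 1/1.2028 = 0.8314; α₂ = α₁·K2/[H⁺] = 0.1659
α₁ + 2α₂ = 1.1632
DIC = CA / (α₁ + 2α₂) = 2.45 / 1.1632 = 2.11 mmol/kg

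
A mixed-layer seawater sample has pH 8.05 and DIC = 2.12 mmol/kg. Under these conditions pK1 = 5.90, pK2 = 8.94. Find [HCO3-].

[HCO3⁻] = 1.87 mmol/kg

α₁ = 1 / (1 + [H⁺]/K1 + K2/[H⁺]) = 1 / (1 + 10^-2.15 + 10^-0.89)
   = 1 / (1 + 0.0070795 + 0.12882) = 1/1.1359 = 0.8804
[HCO3⁻] = α₁ × DIC = 0.8804 × 2.12 = 1.87 mmol/kg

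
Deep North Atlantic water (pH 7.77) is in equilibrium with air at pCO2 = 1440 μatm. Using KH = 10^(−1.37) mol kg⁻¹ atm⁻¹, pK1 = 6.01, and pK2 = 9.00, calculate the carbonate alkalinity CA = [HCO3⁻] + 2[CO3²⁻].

[CO2*] = KH · pCO2 = 10^(−1.37) × 1440×10^-6 = 6.143×10^-5 mol/kg
α₀ = 1/(1 + K1/[H⁺] + K1K2/[H⁺]²) = 1/(1 + 10^+1.76 + 10^+0.53) = 0.01615
DIC = [CO2*]/α₀ = 6.143×10^-5 / 0.01615 = 3.804 mmol/kg
CA = (α₁ + 2α₂)·DIC = (0.9291 + 2×0.05471) × 3.804 = 3.95 mmol/kg

CA = 3.95 mmol/kg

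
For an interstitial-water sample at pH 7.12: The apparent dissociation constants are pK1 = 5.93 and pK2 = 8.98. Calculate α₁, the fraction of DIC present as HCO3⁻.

α₁ = 1 / (1 + [H⁺]/K1 + K2/[H⁺]) = 1 / (1 + 10^-1.19 + 10^-1.86)
   = 1 / (1 + 0.064565 + 0.013804) = 1/1.0784 = 0.9273

α₁ = 0.927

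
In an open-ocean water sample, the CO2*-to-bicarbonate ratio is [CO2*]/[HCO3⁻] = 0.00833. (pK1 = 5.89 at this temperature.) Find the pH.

pH = 7.97

From K1 = [H⁺][HCO3⁻]/[CO2*]:  pH = pK1 − log₁₀([CO2*]/[HCO3⁻])
log₁₀(0.00833) = -2.079
pH = 5.89 − (-2.079) = 7.97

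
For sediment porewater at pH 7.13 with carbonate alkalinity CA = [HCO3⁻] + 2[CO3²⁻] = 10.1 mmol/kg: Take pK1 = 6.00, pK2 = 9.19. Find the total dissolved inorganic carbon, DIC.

DIC = 10.7 mmol/kg

CA = [HCO3⁻] + 2[CO3²⁻] = (α₁ + 2α₂)·DIC
At pH 7.13: [H⁺]/K1 = 10^-1.13 = 0.074131, K2/[H⁺] = 10^-2.06 = 0.0087096
α₁ = 1/(1 + 0.074131 + 0.0087096) = 1/1.0828 = 0.9235; α₂ = α₁·K2/[H⁺] = 0.008043
α₁ + 2α₂ = 0.9396
DIC = CA / (α₁ + 2α₂) = 10.1 / 0.9396 = 10.7 mmol/kg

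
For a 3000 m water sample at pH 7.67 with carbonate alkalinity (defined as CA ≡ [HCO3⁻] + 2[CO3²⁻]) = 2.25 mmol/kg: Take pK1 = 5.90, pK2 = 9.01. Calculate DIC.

DIC = 2.19 mmol/kg

CA = [HCO3⁻] + 2[CO3²⁻] = (α₁ + 2α₂)·DIC
At pH 7.67: [H⁺]/K1 = 10^-1.77 = 0.016982, K2/[H⁺] = 10^-1.34 = 0.045709
α₁ = 1/(1 + 0.016982 + 0.045709) = 1/1.0627 = 0.9410; α₂ = α₁·K2/[H⁺] = 0.04301
α₁ + 2α₂ = 1.0270
DIC = CA / (α₁ + 2α₂) = 2.25 / 1.0270 = 2.19 mmol/kg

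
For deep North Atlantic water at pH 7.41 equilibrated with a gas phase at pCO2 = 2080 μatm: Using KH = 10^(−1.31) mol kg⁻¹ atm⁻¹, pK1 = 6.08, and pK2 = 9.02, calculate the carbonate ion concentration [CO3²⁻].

[CO2*] = KH · pCO2 = 10^(−1.31) × 2080×10^-6 = 1.019×10^-4 mol/kg
α₀ = 1/(1 + K1/[H⁺] + K1K2/[H⁺]²) = 1/(1 + 10^+1.33 + 10^-0.28) = 0.04366
DIC = [CO2*]/α₀ = 1.019×10^-4 / 0.04366 = 2.333 mmol/kg
[CO3²⁻] = α₂·DIC; α₂ = 0.02291, so [CO3²⁻] = 0.02291 × 2.333 = 0.0535 mmol/kg

[CO3²⁻] = 0.0535 mmol/kg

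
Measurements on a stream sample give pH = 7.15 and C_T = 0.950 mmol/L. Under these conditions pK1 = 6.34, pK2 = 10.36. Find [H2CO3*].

[CO2*] = 0.127 mmol/L

α₀ = 1 / (1 + K1/[H⁺] + K1K2/[H⁺]²) = 1 / (1 + 10^+0.81 + 10^-2.40)
   = 1 / (1 + 6.4565 + 0.0039811) = 1/7.4605 = 0.1340
[CO2*] = α₀ × DIC = 0.1340 × 0.950 = 0.127 mmol/L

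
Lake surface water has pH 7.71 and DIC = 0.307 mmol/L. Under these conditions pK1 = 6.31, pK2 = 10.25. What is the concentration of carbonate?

[CO3²⁻] = 0.849 μmol/L

α₂ = 1 / (1 + [H⁺]/K2 + [H⁺]²/(K1K2)) = 1 / (1 + 10^+2.54 + 10^+1.14)
   = 1 / (1 + 346.74 + 13.804) = 1/361.54 = 0.002766
[CO3²⁻] = α₂ × DIC = 0.002766 × 0.307 = 0.000849 mmol/L = 0.849 μmol/L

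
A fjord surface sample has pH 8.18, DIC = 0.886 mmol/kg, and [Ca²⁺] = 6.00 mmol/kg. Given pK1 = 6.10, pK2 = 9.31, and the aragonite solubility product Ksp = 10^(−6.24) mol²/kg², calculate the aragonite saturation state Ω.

α₂ = 1 / (1 + [H⁺]/K2 + [H⁺]²/(K1K2)) = 1 / (1 + 10^+1.13 + 10^-0.95)
   = 1 / (1 + 13.490 + 0.11220) = 1/14.602 = 0.06848
[CO3²⁻] = α₂ × DIC = 0.06848 × 0.886 = 0.06068 mmol/kg
Ksp = 10^(−6.24) = 5.754×10^-7
Ω = [Ca²⁺][CO3²⁻]/Ksp = (6.00×10^-3)(6.068×10^-5) / 5.754×10^-7 = 0.633

Ω = 0.633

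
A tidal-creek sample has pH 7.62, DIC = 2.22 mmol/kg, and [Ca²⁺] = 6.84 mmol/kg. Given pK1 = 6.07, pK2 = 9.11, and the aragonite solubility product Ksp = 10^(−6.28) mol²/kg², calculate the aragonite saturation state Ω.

Ω = 0.883

α₂ = 1 / (1 + [H⁺]/K2 + [H⁺]²/(K1K2)) = 1 / (1 + 10^+1.49 + 10^-0.06)
   = 1 / (1 + 30.903 + 0.87096) = 1/32.774 = 0.03051
[CO3²⁻] = α₂ × DIC = 0.03051 × 2.22 = 0.06774 mmol/kg
Ksp = 10^(−6.28) = 5.248×10^-7
Ω = [Ca²⁺][CO3²⁻]/Ksp = (6.84×10^-3)(6.774×10^-5) / 5.248×10^-7 = 0.883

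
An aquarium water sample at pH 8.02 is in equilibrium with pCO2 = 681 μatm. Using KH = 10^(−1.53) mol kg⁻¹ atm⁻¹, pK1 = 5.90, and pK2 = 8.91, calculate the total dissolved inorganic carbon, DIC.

DIC = 3.01 mmol/kg

[CO2*] = KH · pCO2 = 10^(−1.53) × 681×10^-6 = 2.010×10^-5 mol/kg
α₀ = 1/(1 + K1/[H⁺] + K1K2/[H⁺]²) = 1/(1 + 10^+2.12 + 10^+1.23) = 0.006675
DIC = [CO2*]/α₀ = 2.010×10^-5 / 0.006675 = 3.01 mmol/kg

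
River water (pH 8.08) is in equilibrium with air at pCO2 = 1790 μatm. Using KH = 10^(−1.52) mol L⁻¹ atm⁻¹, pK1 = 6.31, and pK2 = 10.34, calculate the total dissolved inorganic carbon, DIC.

DIC = 3.25 mmol/L

[CO2*] = KH · pCO2 = 10^(−1.52) × 1790×10^-6 = 5.406×10^-5 mol/L
α₀ = 1/(1 + K1/[H⁺] + K1K2/[H⁺]²) = 1/(1 + 10^+1.77 + 10^-0.49) = 0.01661
DIC = [CO2*]/α₀ = 5.406×10^-5 / 0.01661 = 3.25 mmol/L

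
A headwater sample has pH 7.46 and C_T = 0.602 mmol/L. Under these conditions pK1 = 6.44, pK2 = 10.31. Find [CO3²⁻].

α₂ = 1 / (1 + [H⁺]/K2 + [H⁺]²/(K1K2)) = 1 / (1 + 10^+2.85 + 10^+1.83)
   = 1 / (1 + 707.95 + 67.608) = 1/776.55 = 0.001288
[CO3²⁻] = α₂ × DIC = 0.001288 × 0.602 = 0.000775 mmol/L = 0.775 μmol/L

[CO3²⁻] = 0.775 μmol/L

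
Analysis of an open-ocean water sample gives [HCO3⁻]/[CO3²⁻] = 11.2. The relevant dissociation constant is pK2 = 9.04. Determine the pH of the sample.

pH = 7.99

From K2 = [H⁺][CO3²⁻]/[HCO3⁻]:  pH = pK2 − log₁₀([HCO3⁻]/[CO3²⁻])
log₁₀(11.2) = +1.049
pH = 9.04 − (+1.049) = 7.99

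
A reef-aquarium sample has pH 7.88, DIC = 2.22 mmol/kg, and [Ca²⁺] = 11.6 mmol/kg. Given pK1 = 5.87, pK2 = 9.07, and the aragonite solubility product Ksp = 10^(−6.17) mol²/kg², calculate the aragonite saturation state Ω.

Ω = 2.29

α₂ = 1 / (1 + [H⁺]/K2 + [H⁺]²/(K1K2)) = 1 / (1 + 10^+1.19 + 10^-0.82)
   = 1 / (1 + 15.488 + 0.15136) = 1/16.640 = 0.06010
[CO3²⁻] = α₂ × DIC = 0.06010 × 2.22 = 0.1334 mmol/kg
Ksp = 10^(−6.17) = 6.761×10^-7
Ω = [Ca²⁺][CO3²⁻]/Ksp = (11.6×10^-3)(1.334×10^-4) / 6.761×10^-7 = 2.29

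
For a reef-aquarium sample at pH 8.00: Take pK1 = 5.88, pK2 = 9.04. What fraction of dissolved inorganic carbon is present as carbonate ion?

α₂ = 0.0830

α₂ = 1 / (1 + [H⁺]/K2 + [H⁺]²/(K1K2)) = 1 / (1 + 10^+1.04 + 10^-1.08)
   = 1 / (1 + 10.965 + 0.083176) = 1/12.048 = 0.08300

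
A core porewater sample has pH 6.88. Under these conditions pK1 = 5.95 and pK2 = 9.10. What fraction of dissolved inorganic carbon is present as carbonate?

α₂ = 0.00536

α₂ = 1 / (1 + [H⁺]/K2 + [H⁺]²/(K1K2)) = 1 / (1 + 10^+2.22 + 10^+1.29)
   = 1 / (1 + 165.96 + 19.498) = 1/186.46 = 0.005363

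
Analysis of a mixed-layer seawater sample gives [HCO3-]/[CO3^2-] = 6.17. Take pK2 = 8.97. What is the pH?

From K2 = [H⁺][CO3^2-]/[HCO3-]:  pH = pK2 − log₁₀([HCO3-]/[CO3^2-])
log₁₀(6.17) = +0.790
pH = 8.97 − (+0.790) = 8.18

pH = 8.18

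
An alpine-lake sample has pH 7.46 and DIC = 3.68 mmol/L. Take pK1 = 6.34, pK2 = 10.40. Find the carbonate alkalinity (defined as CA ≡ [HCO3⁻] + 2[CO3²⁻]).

CA = [HCO3⁻] + 2[CO3²⁻] = (α₁ + 2α₂)·DIC
At pH 7.46: [H⁺]/K1 = 10^-1.12 = 0.075858, K2/[H⁺] = 10^-2.94 = 0.0011482
α₁ = 1/(1 + 0.075858 + 0.0011482) = 1/1.0770 = 0.9285; α₂ = α₁·K2/[H⁺] = 0.001066
α₁ + 2α₂ = 0.9306
CA = 0.9306 × 3.68 = 3.42 mmol/L

CA = 3.42 mmol/L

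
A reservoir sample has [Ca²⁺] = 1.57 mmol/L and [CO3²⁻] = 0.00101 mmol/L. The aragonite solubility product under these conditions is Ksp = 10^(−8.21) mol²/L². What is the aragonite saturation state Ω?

Ω = 0.257

Ksp = 10^(−8.21) = 6.166×10^-9
Ω = [Ca²⁺][CO3²⁻]/Ksp = (1.57×10^-3)(0.00101×10^-3) / 6.166×10^-9 = 0.257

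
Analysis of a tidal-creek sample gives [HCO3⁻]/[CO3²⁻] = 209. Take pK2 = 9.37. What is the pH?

From K2 = [H⁺][CO3²⁻]/[HCO3⁻]:  pH = pK2 − log₁₀([HCO3⁻]/[CO3²⁻])
log₁₀(209) = +2.320
pH = 9.37 − (+2.320) = 7.05

pH = 7.05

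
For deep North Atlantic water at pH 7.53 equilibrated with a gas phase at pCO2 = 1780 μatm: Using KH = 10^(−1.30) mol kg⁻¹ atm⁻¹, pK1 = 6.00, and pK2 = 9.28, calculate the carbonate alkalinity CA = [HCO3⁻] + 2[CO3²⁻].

CA = 3.13 mmol/kg

[CO2*] = KH · pCO2 = 10^(−1.30) × 1780×10^-6 = 8.921×10^-5 mol/kg
α₀ = 1/(1 + K1/[H⁺] + K1K2/[H⁺]²) = 1/(1 + 10^+1.53 + 10^-0.22) = 0.02818
DIC = [CO2*]/α₀ = 8.921×10^-5 / 0.02818 = 3.166 mmol/kg
CA = (α₁ + 2α₂)·DIC = (0.9548 + 2×0.01698) × 3.166 = 3.13 mmol/kg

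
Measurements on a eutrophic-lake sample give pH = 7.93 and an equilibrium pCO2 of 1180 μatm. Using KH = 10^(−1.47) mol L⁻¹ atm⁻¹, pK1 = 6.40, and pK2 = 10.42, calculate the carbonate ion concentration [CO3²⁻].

[CO3²⁻] = 4.38 μmol/L

[CO2*] = KH · pCO2 = 10^(−1.47) × 1180×10^-6 = 3.998×10^-5 mol/L
α₀ = 1/(1 + K1/[H⁺] + K1K2/[H⁺]²) = 1/(1 + 10^+1.53 + 10^-0.96) = 0.02858
DIC = [CO2*]/α₀ = 3.998×10^-5 / 0.02858 = 1.399 mmol/L
[CO3²⁻] = α₂·DIC; α₂ = 0.003133, so [CO3²⁻] = 0.003133 × 1.399 = 0.00438 mmol/L = 4.38 μmol/L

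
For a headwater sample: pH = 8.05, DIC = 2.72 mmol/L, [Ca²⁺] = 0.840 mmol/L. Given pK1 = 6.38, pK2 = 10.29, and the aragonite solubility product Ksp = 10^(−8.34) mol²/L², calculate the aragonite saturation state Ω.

Ω = 2.80

α₂ = 1 / (1 + [H⁺]/K2 + [H⁺]²/(K1K2)) = 1 / (1 + 10^+2.24 + 10^+0.57)
   = 1 / (1 + 173.78 + 3.7154) = 1/178.50 = 0.005602
[CO3²⁻] = α₂ × DIC = 0.005602 × 2.72 = 0.01524 mmol/L = 15.24 μmol/L
Ksp = 10^(−8.34) = 4.571×10^-9
Ω = [Ca²⁺][CO3²⁻]/Ksp = (0.840×10^-3)(1.524×10^-5) / 4.571×10^-9 = 2.80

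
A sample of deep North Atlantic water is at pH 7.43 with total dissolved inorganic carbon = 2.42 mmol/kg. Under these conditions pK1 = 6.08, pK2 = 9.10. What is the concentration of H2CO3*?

[CO2*] = 0.101 mmol/kg

α₀ = 1 / (1 + K1/[H⁺] + K1K2/[H⁺]²) = 1 / (1 + 10^+1.35 + 10^-0.32)
   = 1 / (1 + 22.387 + 0.47863) = 1/23.866 = 0.04190
[CO2*] = α₀ × DIC = 0.04190 × 2.42 = 0.101 mmol/kg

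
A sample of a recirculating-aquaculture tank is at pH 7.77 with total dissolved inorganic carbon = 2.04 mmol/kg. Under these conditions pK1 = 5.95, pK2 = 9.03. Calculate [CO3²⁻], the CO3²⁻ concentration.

α₂ = 1 / (1 + [H⁺]/K2 + [H⁺]²/(K1K2)) = 1 / (1 + 10^+1.26 + 10^-0.56)
   = 1 / (1 + 18.197 + 0.27542) = 1/19.472 = 0.05135
[CO3²⁻] = α₂ × DIC = 0.05135 × 2.04 = 0.105 mmol/kg

[CO3²⁻] = 0.105 mmol/kg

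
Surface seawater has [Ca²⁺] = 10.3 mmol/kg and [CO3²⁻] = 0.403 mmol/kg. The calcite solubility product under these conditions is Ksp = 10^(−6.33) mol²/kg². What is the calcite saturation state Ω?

Ksp = 10^(−6.33) = 4.677×10^-7
Ω = [Ca²⁺][CO3²⁻]/Ksp = (10.3×10^-3)(0.403×10^-3) / 4.677×10^-7 = 8.87

Ω = 8.87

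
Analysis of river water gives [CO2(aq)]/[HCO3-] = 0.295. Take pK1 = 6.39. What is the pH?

From K1 = [H⁺][HCO3-]/[CO2(aq)]:  pH = pK1 − log₁₀([CO2(aq)]/[HCO3-])
log₁₀(0.295) = -0.530
pH = 6.39 − (-0.530) = 6.92

pH = 6.92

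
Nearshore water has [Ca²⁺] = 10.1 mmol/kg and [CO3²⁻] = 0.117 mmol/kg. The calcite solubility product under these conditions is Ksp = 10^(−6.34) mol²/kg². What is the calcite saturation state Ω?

Ω = 2.59

Ksp = 10^(−6.34) = 4.571×10^-7
Ω = [Ca²⁺][CO3²⁻]/Ksp = (10.1×10^-3)(0.117×10^-3) / 4.571×10^-7 = 2.59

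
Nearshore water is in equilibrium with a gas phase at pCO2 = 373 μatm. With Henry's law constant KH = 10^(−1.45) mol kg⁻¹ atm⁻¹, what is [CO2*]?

[CO2*] = 13.2 μmol/kg

KH = 10^(−1.45) = 3.548×10^-2 mol kg⁻¹ atm⁻¹
[CO2*] = KH · pCO2 = 3.548×10^-2 × 373×10^-6 atm = 1.32×10^-5 mol/kg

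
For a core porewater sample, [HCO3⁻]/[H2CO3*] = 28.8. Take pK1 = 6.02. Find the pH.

From K1 = [H⁺][HCO3⁻]/[H2CO3*]:  pH = pK1 + log₁₀([HCO3⁻]/[H2CO3*])
log₁₀(28.8) = +1.459
pH = 6.02 + (+1.459) = 7.48

pH = 7.48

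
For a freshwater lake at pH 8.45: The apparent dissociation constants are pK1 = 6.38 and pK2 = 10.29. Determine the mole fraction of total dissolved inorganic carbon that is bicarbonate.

α₁ = 1 / (1 + [H⁺]/K1 + K2/[H⁺]) = 1 / (1 + 10^-2.07 + 10^-1.84)
   = 1 / (1 + 0.0085114 + 0.014454) = 1/1.0230 = 0.9775

α₁ = 0.978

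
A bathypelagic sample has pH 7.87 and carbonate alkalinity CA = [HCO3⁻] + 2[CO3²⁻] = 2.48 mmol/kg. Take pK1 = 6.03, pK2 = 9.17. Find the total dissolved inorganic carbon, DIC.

CA = [HCO3⁻] + 2[CO3²⁻] = (α₁ + 2α₂)·DIC
At pH 7.87: [H⁺]/K1 = 10^-1.84 = 0.014454, K2/[H⁺] = 10^-1.30 = 0.050119
α₁ = 1/(1 + 0.014454 + 0.050119) = 1/1.0646 = 0.9393; α₂ = α₁·K2/[H⁺] = 0.04708
α₁ + 2α₂ = 1.0335
DIC = CA / (α₁ + 2α₂) = 2.48 / 1.0335 = 2.40 mmol/kg

DIC = 2.40 mmol/kg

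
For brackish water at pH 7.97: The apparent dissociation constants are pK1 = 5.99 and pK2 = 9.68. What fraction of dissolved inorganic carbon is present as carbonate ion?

α₂ = 1 / (1 + [H⁺]/K2 + [H⁺]²/(K1K2)) = 1 / (1 + 10^+1.71 + 10^-0.27)
   = 1 / (1 + 51.286 + 0.53703) = 1/52.823 = 0.01893

α₂ = 0.0189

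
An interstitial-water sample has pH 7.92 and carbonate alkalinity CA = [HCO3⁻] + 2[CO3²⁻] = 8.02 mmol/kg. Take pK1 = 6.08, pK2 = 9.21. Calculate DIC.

CA = [HCO3⁻] + 2[CO3²⁻] = (α₁ + 2α₂)·DIC
At pH 7.92: [H⁺]/K1 = 10^-1.84 = 0.014454, K2/[H⁺] = 10^-1.29 = 0.051286
α₁ = 1/(1 + 0.014454 + 0.051286) = 1/1.0657 = 0.9383; α₂ = α₁·K2/[H⁺] = 0.04812
α₁ + 2α₂ = 1.0346
DIC = CA / (α₁ + 2α₂) = 8.02 / 1.0346 = 7.75 mmol/kg

DIC = 7.75 mmol/kg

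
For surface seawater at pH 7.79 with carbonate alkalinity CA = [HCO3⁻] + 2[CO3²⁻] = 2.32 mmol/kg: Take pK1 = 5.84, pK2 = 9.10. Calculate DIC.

CA = [HCO3⁻] + 2[CO3²⁻] = (α₁ + 2α₂)·DIC
At pH 7.79: [H⁺]/K1 = 10^-1.95 = 0.011220, K2/[H⁺] = 10^-1.31 = 0.048978
α₁ = 1/(1 + 0.011220 + 0.048978) = 1/1.0602 = 0.9432; α₂ = α₁·K2/[H⁺] = 0.04620
α₁ + 2α₂ = 1.0356
DIC = CA / (α₁ + 2α₂) = 2.32 / 1.0356 = 2.24 mmol/kg

DIC = 2.24 mmol/kg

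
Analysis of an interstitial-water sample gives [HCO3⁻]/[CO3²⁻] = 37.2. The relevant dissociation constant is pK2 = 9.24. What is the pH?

From K2 = [H⁺][CO3²⁻]/[HCO3⁻]:  pH = pK2 − log₁₀([HCO3⁻]/[CO3²⁻])
log₁₀(37.2) = +1.571
pH = 9.24 − (+1.571) = 7.67

pH = 7.67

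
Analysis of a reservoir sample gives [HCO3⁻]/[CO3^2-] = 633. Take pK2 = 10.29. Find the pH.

From K2 = [H⁺][CO3^2-]/[HCO3⁻]:  pH = pK2 − log₁₀([HCO3⁻]/[CO3^2-])
log₁₀(633) = +2.801
pH = 10.29 − (+2.801) = 7.49

pH = 7.49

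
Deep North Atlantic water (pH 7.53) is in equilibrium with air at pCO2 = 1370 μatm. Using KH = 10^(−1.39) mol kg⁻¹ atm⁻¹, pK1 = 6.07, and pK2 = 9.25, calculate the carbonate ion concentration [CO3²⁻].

[CO2*] = KH · pCO2 = 10^(−1.39) × 1370×10^-6 = 5.581×10^-5 mol/kg
α₀ = 1/(1 + K1/[H⁺] + K1K2/[H⁺]²) = 1/(1 + 10^+1.46 + 10^-0.26) = 0.03291
DIC = [CO2*]/α₀ = 5.581×10^-5 / 0.03291 = 1.696 mmol/kg
[CO3²⁻] = α₂·DIC; α₂ = 0.01808, so [CO3²⁻] = 0.01808 × 1.696 = 0.0307 mmol/kg

[CO3²⁻] = 0.0307 mmol/kg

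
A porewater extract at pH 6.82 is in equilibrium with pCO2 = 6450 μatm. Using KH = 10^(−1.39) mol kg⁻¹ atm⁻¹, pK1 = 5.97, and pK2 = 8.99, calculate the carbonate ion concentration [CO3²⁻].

[CO2*] = KH · pCO2 = 10^(−1.39) × 6450×10^-6 = 2.628×10^-4 mol/kg
α₀ = 1/(1 + K1/[H⁺] + K1K2/[H⁺]²) = 1/(1 + 10^+0.85 + 10^-1.32) = 0.1230
DIC = [CO2*]/α₀ = 2.628×10^-4 / 0.1230 = 2.136 mmol/kg
[CO3²⁻] = α₂·DIC; α₂ = 0.005889, so [CO3²⁻] = 0.005889 × 2.136 = 0.0126 mmol/kg = 12.6 μmol/kg

[CO3²⁻] = 12.6 μmol/kg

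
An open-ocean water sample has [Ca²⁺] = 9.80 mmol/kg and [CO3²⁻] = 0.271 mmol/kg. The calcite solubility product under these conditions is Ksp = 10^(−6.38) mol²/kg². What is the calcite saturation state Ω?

Ksp = 10^(−6.38) = 4.169×10^-7
Ω = [Ca²⁺][CO3²⁻]/Ksp = (9.80×10^-3)(0.271×10^-3) / 4.169×10^-7 = 6.37

Ω = 6.37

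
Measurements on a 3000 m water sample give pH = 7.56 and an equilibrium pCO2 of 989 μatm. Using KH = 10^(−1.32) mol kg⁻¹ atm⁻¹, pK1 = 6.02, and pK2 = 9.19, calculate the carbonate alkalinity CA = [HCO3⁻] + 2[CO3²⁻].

[CO2*] = KH · pCO2 = 10^(−1.32) × 989×10^-6 = 4.734×10^-5 mol/kg
α₀ = 1/(1 + K1/[H⁺] + K1K2/[H⁺]²) = 1/(1 + 10^+1.54 + 10^-0.09) = 0.02741
DIC = [CO2*]/α₀ = 4.734×10^-5 / 0.02741 = 1.727 mmol/kg
CA = (α₁ + 2α₂)·DIC = (0.9503 + 2×0.02228) × 1.727 = 1.72 mmol/kg

CA = 1.72 mmol/kg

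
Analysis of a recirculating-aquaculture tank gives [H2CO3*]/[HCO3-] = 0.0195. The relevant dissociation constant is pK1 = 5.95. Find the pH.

From K1 = [H⁺][HCO3-]/[H2CO3*]:  pH = pK1 − log₁₀([H2CO3*]/[HCO3-])
log₁₀(0.0195) = -1.710
pH = 5.95 − (-1.710) = 7.66

pH = 7.66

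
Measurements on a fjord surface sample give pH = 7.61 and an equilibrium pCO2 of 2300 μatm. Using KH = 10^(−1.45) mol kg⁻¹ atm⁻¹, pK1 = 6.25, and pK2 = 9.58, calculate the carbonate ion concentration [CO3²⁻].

[CO2*] = KH · pCO2 = 10^(−1.45) × 2300×10^-6 = 8.161×10^-5 mol/kg
α₀ = 1/(1 + K1/[H⁺] + K1K2/[H⁺]²) = 1/(1 + 10^+1.36 + 10^-0.61) = 0.04140
DIC = [CO2*]/α₀ = 8.161×10^-5 / 0.04140 = 1.971 mmol/kg
[CO3²⁻] = α₂·DIC; α₂ = 0.01016, so [CO3²⁻] = 0.01016 × 1.971 = 0.0200 mmol/kg

[CO3²⁻] = 0.0200 mmol/kg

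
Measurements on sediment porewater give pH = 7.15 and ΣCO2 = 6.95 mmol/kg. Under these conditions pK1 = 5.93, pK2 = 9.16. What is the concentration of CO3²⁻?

[CO3²⁻] = 0.0635 mmol/kg

α₂ = 1 / (1 + [H⁺]/K2 + [H⁺]²/(K1K2)) = 1 / (1 + 10^+2.01 + 10^+0.79)
   = 1 / (1 + 102.33 + 6.1660) = 1/109.50 = 0.009133
[CO3²⁻] = α₂ × DIC = 0.009133 × 6.95 = 0.0635 mmol/kg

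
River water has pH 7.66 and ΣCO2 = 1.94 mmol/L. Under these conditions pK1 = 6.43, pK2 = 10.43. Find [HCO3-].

[HCO3⁻] = 1.83 mmol/L

α₁ = 1 / (1 + [H⁺]/K1 + K2/[H⁺]) = 1 / (1 + 10^-1.23 + 10^-2.77)
   = 1 / (1 + 0.058884 + 0.0016982) = 1/1.0606 = 0.9429
[HCO3⁻] = α₁ × DIC = 0.9429 × 1.94 = 1.83 mmol/L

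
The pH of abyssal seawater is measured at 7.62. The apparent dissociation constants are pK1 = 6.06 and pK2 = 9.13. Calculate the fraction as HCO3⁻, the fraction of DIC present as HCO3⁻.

α₁ = 1 / (1 + [H⁺]/K1 + K2/[H⁺]) = 1 / (1 + 10^-1.56 + 10^-1.51)
   = 1 / (1 + 0.027542 + 0.030903) = 1/1.0584 = 0.9448

α₁ = 0.945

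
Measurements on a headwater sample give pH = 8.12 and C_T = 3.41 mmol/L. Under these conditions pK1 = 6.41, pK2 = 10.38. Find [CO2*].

α₀ = 1 / (1 + K1/[H⁺] + K1K2/[H⁺]²) = 1 / (1 + 10^+1.71 + 10^-0.55)
   = 1 / (1 + 51.286 + 0.28184) = 1/52.568 = 0.01902
[CO2*] = α₀ × DIC = 0.01902 × 3.41 = 0.0649 mmol/L

[CO2*] = 0.0649 mmol/L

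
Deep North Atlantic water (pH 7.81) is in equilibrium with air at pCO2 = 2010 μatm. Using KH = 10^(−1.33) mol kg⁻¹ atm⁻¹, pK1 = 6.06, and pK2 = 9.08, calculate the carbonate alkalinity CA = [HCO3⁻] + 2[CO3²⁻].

[CO2*] = KH · pCO2 = 10^(−1.33) × 2010×10^-6 = 9.401×10^-5 mol/kg
α₀ = 1/(1 + K1/[H⁺] + K1K2/[H⁺]²) = 1/(1 + 10^+1.75 + 10^+0.48) = 0.01660
DIC = [CO2*]/α₀ = 9.401×10^-5 / 0.01660 = 5.665 mmol/kg
CA = (α₁ + 2α₂)·DIC = (0.9333 + 2×0.05012) × 5.665 = 5.85 mmol/kg

CA = 5.85 mmol/kg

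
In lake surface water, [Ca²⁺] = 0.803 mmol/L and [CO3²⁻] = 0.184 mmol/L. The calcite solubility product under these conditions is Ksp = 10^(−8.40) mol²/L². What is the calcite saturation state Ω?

Ω = 37.1

Ksp = 10^(−8.40) = 3.981×10^-9
Ω = [Ca²⁺][CO3²⁻]/Ksp = (0.803×10^-3)(0.184×10^-3) / 3.981×10^-9 = 37.1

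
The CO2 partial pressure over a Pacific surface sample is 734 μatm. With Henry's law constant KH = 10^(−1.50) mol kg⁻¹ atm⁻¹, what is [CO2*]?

KH = 10^(−1.50) = 3.162×10^-2 mol kg⁻¹ atm⁻¹
[CO2*] = KH · pCO2 = 3.162×10^-2 × 734×10^-6 atm = 2.32×10^-5 mol/kg

[CO2*] = 23.2 μmol/kg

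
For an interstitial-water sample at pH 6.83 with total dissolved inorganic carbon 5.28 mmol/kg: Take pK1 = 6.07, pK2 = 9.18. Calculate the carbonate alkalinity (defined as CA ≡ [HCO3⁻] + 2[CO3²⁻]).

CA = 4.52 mmol/kg

CA = [HCO3⁻] + 2[CO3²⁻] = (α₁ + 2α₂)·DIC
At pH 6.83: [H⁺]/K1 = 10^-0.76 = 0.17378, K2/[H⁺] = 10^-2.35 = 0.0044668
α₁ = 1/(1 + 0.17378 + 0.0044668) = 1/1.1782 = 0.8487; α₂ = α₁·K2/[H⁺] = 0.003791
α₁ + 2α₂ = 0.8563
CA = 0.8563 × 5.28 = 4.52 mmol/kg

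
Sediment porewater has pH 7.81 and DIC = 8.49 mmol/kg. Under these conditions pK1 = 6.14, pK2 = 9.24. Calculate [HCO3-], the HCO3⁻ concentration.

[HCO3⁻] = 8.02 mmol/kg

α₁ = 1 / (1 + [H⁺]/K1 + K2/[H⁺]) = 1 / (1 + 10^-1.67 + 10^-1.43)
   = 1 / (1 + 0.021380 + 0.037154) = 1/1.0585 = 0.9447
[HCO3⁻] = α₁ × DIC = 0.9447 × 8.49 = 8.02 mmol/kg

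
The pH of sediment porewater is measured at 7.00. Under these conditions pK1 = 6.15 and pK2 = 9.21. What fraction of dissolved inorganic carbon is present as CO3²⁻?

α₂ = 0.00537

α₂ = 1 / (1 + [H⁺]/K2 + [H⁺]²/(K1K2)) = 1 / (1 + 10^+2.21 + 10^+1.36)
   = 1 / (1 + 162.18 + 22.909) = 1/186.09 = 0.005374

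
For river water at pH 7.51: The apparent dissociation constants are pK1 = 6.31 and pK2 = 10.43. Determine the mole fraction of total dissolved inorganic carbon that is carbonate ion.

α₂ = 1 / (1 + [H⁺]/K2 + [H⁺]²/(K1K2)) = 1 / (1 + 10^+2.92 + 10^+1.72)
   = 1 / (1 + 831.76 + 52.481) = 1/885.24 = 0.001130

α₂ = 0.00113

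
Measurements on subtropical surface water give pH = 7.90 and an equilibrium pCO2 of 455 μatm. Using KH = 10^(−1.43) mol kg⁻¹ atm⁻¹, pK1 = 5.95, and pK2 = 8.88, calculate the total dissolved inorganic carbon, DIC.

[CO2*] = KH · pCO2 = 10^(−1.43) × 455×10^-6 = 1.690×10^-5 mol/kg
α₀ = 1/(1 + K1/[H⁺] + K1K2/[H⁺]²) = 1/(1 + 10^+1.95 + 10^+0.97) = 0.01005
DIC = [CO2*]/α₀ = 1.690×10^-5 / 0.01005 = 1.68 mmol/kg

DIC = 1.68 mmol/kg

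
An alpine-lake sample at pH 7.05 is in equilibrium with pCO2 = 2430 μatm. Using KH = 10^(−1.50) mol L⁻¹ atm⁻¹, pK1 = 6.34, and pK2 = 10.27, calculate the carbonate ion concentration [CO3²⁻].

[CO2*] = KH · pCO2 = 10^(−1.50) × 2430×10^-6 = 7.684×10^-5 mol/L
α₀ = 1/(1 + K1/[H⁺] + K1K2/[H⁺]²) = 1/(1 + 10^+0.71 + 10^-2.51) = 0.1631
DIC = [CO2*]/α₀ = 7.684×10^-5 / 0.1631 = 0.4712 mmol/L
[CO3²⁻] = α₂·DIC; α₂ = 0.0005040, so [CO3²⁻] = 0.0005040 × 0.4712 = 0.000237 mmol/L = 0.237 μmol/L

[CO3²⁻] = 0.237 μmol/L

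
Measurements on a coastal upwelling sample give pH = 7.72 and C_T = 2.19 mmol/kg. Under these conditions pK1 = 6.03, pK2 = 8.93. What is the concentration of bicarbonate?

[HCO3⁻] = 2.02 mmol/kg

α₁ = 1 / (1 + [H⁺]/K1 + K2/[H⁺]) = 1 / (1 + 10^-1.69 + 10^-1.21)
   = 1 / (1 + 0.020417 + 0.061660) = 1/1.0821 = 0.9241
[HCO3⁻] = α₁ × DIC = 0.9241 × 2.19 = 2.02 mmol/kg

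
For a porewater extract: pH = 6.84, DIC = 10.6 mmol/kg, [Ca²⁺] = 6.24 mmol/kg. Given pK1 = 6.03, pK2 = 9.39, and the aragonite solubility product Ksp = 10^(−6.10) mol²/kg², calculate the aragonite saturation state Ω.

Ω = 0.203

α₂ = 1 / (1 + [H⁺]/K2 + [H⁺]²/(K1K2)) = 1 / (1 + 10^+2.55 + 10^+1.74)
   = 1 / (1 + 354.81 + 54.954) = 1/410.77 = 0.002434
[CO3²⁻] = α₂ × DIC = 0.002434 × 10.6 = 0.02581 mmol/kg
Ksp = 10^(−6.10) = 7.943×10^-7
Ω = [Ca²⁺][CO3²⁻]/Ksp = (6.24×10^-3)(2.581×10^-5) / 7.943×10^-7 = 0.203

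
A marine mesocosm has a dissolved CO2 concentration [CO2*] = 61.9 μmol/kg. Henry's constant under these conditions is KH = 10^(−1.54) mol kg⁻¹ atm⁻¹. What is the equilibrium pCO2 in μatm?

KH = 10^(−1.54) = 2.884×10^-2 mol kg⁻¹ atm⁻¹
pCO2 = [CO2*]/KH = 61.9×10^-6 / 2.884×10^-2 = 2.15×10^-3 atm = 2150 μatm

pCO2 = 2150 μatm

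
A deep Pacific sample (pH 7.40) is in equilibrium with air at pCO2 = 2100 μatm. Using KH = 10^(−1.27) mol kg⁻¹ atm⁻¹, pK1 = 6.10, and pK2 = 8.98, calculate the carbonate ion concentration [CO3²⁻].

[CO2*] = KH · pCO2 = 10^(−1.27) × 2100×10^-6 = 1.128×10^-4 mol/kg
α₀ = 1/(1 + K1/[H⁺] + K1K2/[H⁺]²) = 1/(1 + 10^+1.30 + 10^-0.28) = 0.04656
DIC = [CO2*]/α₀ = 1.128×10^-4 / 0.04656 = 2.422 mmol/kg
[CO3²⁻] = α₂·DIC; α₂ = 0.02444, so [CO3²⁻] = 0.02444 × 2.422 = 0.0592 mmol/kg

[CO3²⁻] = 0.0592 mmol/kg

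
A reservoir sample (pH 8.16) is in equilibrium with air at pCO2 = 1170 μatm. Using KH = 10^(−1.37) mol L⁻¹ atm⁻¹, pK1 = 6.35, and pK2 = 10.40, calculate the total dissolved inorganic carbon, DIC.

[CO2*] = KH · pCO2 = 10^(−1.37) × 1170×10^-6 = 4.991×10^-5 mol/L
α₀ = 1/(1 + K1/[H⁺] + K1K2/[H⁺]²) = 1/(1 + 10^+1.81 + 10^-0.43) = 0.01517
DIC = [CO2*]/α₀ = 4.991×10^-5 / 0.01517 = 3.29 mmol/L

DIC = 3.29 mmol/L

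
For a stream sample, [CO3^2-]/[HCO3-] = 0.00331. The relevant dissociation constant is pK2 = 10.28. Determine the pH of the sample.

pH = 7.80

From K2 = [H⁺][CO3^2-]/[HCO3-]:  pH = pK2 + log₁₀([CO3^2-]/[HCO3-])
log₁₀(0.00331) = -2.480
pH = 10.28 + (-2.480) = 7.80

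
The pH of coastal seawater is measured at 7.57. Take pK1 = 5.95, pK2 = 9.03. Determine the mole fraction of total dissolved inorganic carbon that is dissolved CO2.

α₀ = 0.0227

α₀ = 1 / (1 + K1/[H⁺] + K1K2/[H⁺]²) = 1 / (1 + 10^+1.62 + 10^+0.16)
   = 1 / (1 + 41.687 + 1.4454) = 1/44.132 = 0.02266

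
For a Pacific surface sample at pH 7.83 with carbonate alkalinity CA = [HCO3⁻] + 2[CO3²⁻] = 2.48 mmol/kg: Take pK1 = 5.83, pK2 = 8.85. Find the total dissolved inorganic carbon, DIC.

CA = [HCO3⁻] + 2[CO3²⁻] = (α₁ + 2α₂)·DIC
At pH 7.83: [H⁺]/K1 = 10^-2.00 = 0.010000, K2/[H⁺] = 10^-1.02 = 0.095499
α₁ = 1/(1 + 0.010000 + 0.095499) = 1/1.1055 = 0.9046; α₂ = α₁·K2/[H⁺] = 0.08639
α₁ + 2α₂ = 1.0773
DIC = CA / (α₁ + 2α₂) = 2.48 / 1.0773 = 2.30 mmol/kg

DIC = 2.30 mmol/kg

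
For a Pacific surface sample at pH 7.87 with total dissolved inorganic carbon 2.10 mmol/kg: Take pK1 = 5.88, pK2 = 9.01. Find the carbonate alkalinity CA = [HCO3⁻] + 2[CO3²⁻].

CA = 2.22 mmol/kg

CA = [HCO3⁻] + 2[CO3²⁻] = (α₁ + 2α₂)·DIC
At pH 7.87: [H⁺]/K1 = 10^-1.99 = 0.010233, K2/[H⁺] = 10^-1.14 = 0.072444
α₁ = 1/(1 + 0.010233 + 0.072444) = 1/1.0827 = 0.9236; α₂ = α₁·K2/[H⁺] = 0.06691
α₁ + 2α₂ = 1.0575
CA = 1.0575 × 2.10 = 2.22 mmol/kg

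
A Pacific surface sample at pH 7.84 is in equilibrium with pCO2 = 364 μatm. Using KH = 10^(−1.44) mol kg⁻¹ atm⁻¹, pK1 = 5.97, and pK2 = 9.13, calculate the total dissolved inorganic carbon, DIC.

[CO2*] = KH · pCO2 = 10^(−1.44) × 364×10^-6 = 1.322×10^-5 mol/kg
α₀ = 1/(1 + K1/[H⁺] + K1K2/[H⁺]²) = 1/(1 + 10^+1.87 + 10^+0.58) = 0.01267
DIC = [CO2*]/α₀ = 1.322×10^-5 / 0.01267 = 1.04 mmol/kg

DIC = 1.04 mmol/kg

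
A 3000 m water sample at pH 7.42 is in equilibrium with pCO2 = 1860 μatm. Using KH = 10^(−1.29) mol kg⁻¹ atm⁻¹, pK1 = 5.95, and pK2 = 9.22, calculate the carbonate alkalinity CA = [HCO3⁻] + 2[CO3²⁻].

CA = 2.90 mmol/kg

[CO2*] = KH · pCO2 = 10^(−1.29) × 1860×10^-6 = 9.539×10^-5 mol/kg
α₀ = 1/(1 + K1/[H⁺] + K1K2/[H⁺]²) = 1/(1 + 10^+1.47 + 10^-0.33) = 0.03228
DIC = [CO2*]/α₀ = 9.539×10^-5 / 0.03228 = 2.955 mmol/kg
CA = (α₁ + 2α₂)·DIC = (0.9526 + 2×0.01510) × 2.955 = 2.90 mmol/kg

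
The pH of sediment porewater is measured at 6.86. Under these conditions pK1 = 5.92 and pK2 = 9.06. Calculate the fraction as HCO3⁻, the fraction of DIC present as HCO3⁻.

α₁ = 0.892

α₁ = 1 / (1 + [H⁺]/K1 + K2/[H⁺]) = 1 / (1 + 10^-0.94 + 10^-2.20)
   = 1 / (1 + 0.11482 + 0.0063096) = 1/1.1211 = 0.8920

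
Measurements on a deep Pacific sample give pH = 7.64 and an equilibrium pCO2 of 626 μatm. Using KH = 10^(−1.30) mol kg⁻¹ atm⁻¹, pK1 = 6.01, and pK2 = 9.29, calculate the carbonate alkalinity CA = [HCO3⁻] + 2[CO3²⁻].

CA = 1.40 mmol/kg

[CO2*] = KH · pCO2 = 10^(−1.30) × 626×10^-6 = 3.137×10^-5 mol/kg
α₀ = 1/(1 + K1/[H⁺] + K1K2/[H⁺]²) = 1/(1 + 10^+1.63 + 10^-0.02) = 0.02242
DIC = [CO2*]/α₀ = 3.137×10^-5 / 0.02242 = 1.400 mmol/kg
CA = (α₁ + 2α₂)·DIC = (0.9562 + 2×0.02141) × 1.400 = 1.40 mmol/kg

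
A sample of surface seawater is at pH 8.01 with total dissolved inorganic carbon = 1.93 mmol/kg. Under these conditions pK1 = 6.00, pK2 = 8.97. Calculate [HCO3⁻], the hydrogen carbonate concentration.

α₁ = 1 / (1 + [H⁺]/K1 + K2/[H⁺]) = 1 / (1 + 10^-2.01 + 10^-0.96)
   = 1 / (1 + 0.0097724 + 0.10965) = 1/1.1194 = 0.8933
[HCO3⁻] = α₁ × DIC = 0.8933 × 1.93 = 1.72 mmol/kg

[HCO3⁻] = 1.72 mmol/kg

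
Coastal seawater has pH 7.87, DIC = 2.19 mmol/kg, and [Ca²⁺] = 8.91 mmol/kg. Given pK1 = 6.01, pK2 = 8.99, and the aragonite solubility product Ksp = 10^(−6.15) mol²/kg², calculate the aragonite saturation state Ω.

α₂ = 1 / (1 + [H⁺]/K2 + [H⁺]²/(K1K2)) = 1 / (1 + 10^+1.12 + 10^-0.74)
   = 1 / (1 + 13.183 + 0.18197) = 1/14.365 = 0.06962
[CO3²⁻] = α₂ × DIC = 0.06962 × 2.19 = 0.1525 mmol/kg
Ksp = 10^(−6.15) = 7.079×10^-7
Ω = [Ca²⁺][CO3²⁻]/Ksp = (8.91×10^-3)(1.525×10^-4) / 7.079×10^-7 = 1.92

Ω = 1.92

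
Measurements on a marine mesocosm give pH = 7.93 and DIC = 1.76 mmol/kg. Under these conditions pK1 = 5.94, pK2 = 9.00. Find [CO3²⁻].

[CO3²⁻] = 0.137 mmol/kg

α₂ = 1 / (1 + [H⁺]/K2 + [H⁺]²/(K1K2)) = 1 / (1 + 10^+1.07 + 10^-0.92)
   = 1 / (1 + 11.749 + 0.12023) = 1/12.869 = 0.07770
[CO3²⁻] = α₂ × DIC = 0.07770 × 1.76 = 0.137 mmol/kg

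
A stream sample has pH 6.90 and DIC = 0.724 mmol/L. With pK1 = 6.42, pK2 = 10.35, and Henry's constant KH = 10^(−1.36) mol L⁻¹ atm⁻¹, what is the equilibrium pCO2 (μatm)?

pCO2 = 4120 μatm

α₀ = 1 / (1 + K1/[H⁺] + K1K2/[H⁺]²) = 1 / (1 + 10^+0.48 + 10^-2.97)
   = 1 / (1 + 3.0200 + 0.0010715) = 1/4.0210 = 0.2487
[CO2*] = α₀ × DIC = 0.2487 × 0.724 = 0.1801 mmol/L
pCO2 = [CO2*]/KH = 1.801×10^-4 / 4.365×10^-2 = 4120 μatm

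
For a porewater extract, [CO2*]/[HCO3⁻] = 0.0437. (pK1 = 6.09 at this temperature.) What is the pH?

pH = 7.45

From K1 = [H⁺][HCO3⁻]/[CO2*]:  pH = pK1 − log₁₀([CO2*]/[HCO3⁻])
log₁₀(0.0437) = -1.360
pH = 6.09 − (-1.360) = 7.45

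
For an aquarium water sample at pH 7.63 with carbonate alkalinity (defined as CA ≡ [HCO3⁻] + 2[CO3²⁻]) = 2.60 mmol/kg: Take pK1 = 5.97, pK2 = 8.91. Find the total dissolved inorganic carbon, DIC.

DIC = 2.53 mmol/kg

CA = [HCO3⁻] + 2[CO3²⁻] = (α₁ + 2α₂)·DIC
At pH 7.63: [H⁺]/K1 = 10^-1.66 = 0.021878, K2/[H⁺] = 10^-1.28 = 0.052481
α₁ = 1/(1 + 0.021878 + 0.052481) = 1/1.0744 = 0.9308; α₂ = α₁·K2/[H⁺] = 0.04885
α₁ + 2α₂ = 1.0285
DIC = CA / (α₁ + 2α₂) = 2.60 / 1.0285 = 2.53 mmol/kg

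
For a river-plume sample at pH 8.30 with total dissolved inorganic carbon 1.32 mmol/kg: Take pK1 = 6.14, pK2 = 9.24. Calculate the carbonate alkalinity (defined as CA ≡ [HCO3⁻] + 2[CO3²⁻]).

CA = 1.45 mmol/kg

CA = [HCO3⁻] + 2[CO3²⁻] = (α₁ + 2α₂)·DIC
At pH 8.30: [H⁺]/K1 = 10^-2.16 = 0.0069183, K2/[H⁺] = 10^-0.94 = 0.11482
α₁ = 1/(1 + 0.0069183 + 0.11482) = 1/1.1217 = 0.8915; α₂ = α₁·K2/[H⁺] = 0.1024
α₁ + 2α₂ = 1.0962
CA = 1.0962 × 1.32 = 1.45 mmol/kg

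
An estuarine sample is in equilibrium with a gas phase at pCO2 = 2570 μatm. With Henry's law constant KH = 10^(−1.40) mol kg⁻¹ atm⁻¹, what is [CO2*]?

[CO2*] = 102 μmol/kg

KH = 10^(−1.40) = 3.981×10^-2 mol kg⁻¹ atm⁻¹
[CO2*] = KH · pCO2 = 3.981×10^-2 × 2570×10^-6 atm = 1.02×10^-4 mol/kg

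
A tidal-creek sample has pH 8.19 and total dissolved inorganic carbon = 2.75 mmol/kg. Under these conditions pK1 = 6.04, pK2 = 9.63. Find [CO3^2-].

α₂ = 1 / (1 + [H⁺]/K2 + [H⁺]²/(K1K2)) = 1 / (1 + 10^+1.44 + 10^-0.71)
   = 1 / (1 + 27.542 + 0.19498) = 1/28.737 = 0.03480
[CO3²⁻] = α₂ × DIC = 0.03480 × 2.75 = 0.0957 mmol/kg

[CO3²⁻] = 0.0957 mmol/kg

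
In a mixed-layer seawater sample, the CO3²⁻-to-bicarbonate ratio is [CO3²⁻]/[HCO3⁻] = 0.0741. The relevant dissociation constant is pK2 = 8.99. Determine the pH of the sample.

From K2 = [H⁺][CO3²⁻]/[HCO3⁻]:  pH = pK2 + log₁₀([CO3²⁻]/[HCO3⁻])
log₁₀(0.0741) = -1.130
pH = 8.99 + (-1.130) = 7.86

pH = 7.86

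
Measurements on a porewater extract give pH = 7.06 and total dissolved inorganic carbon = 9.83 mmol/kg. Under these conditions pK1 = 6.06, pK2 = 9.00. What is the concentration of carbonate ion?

[CO3²⁻] = 0.102 mmol/kg

α₂ = 1 / (1 + [H⁺]/K2 + [H⁺]²/(K1K2)) = 1 / (1 + 10^+1.94 + 10^+0.94)
   = 1 / (1 + 87.096 + 8.7096) = 1/96.806 = 0.01033
[CO3²⁻] = α₂ × DIC = 0.01033 × 9.83 = 0.102 mmol/kg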